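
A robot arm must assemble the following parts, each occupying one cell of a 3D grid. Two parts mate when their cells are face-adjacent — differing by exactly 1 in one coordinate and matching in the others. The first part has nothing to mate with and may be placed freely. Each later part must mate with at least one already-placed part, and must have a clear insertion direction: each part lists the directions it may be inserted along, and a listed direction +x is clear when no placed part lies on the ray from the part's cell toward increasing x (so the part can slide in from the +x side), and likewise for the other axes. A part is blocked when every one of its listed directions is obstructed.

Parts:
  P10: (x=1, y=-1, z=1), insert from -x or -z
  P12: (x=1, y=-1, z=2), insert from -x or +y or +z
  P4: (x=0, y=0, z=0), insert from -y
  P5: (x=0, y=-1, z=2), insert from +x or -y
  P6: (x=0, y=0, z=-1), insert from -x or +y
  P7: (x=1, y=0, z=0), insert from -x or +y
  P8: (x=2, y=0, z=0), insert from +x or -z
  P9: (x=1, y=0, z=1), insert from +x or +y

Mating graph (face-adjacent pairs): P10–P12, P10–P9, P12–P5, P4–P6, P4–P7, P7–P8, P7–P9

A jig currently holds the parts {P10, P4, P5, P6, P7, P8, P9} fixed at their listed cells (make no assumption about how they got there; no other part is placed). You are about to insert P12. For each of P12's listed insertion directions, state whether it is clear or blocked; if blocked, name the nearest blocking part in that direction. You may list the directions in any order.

+y: clear; +z: clear; -x: blocked by P5

-x: nearest on ray is P5@(0, -1, 2) ⇒ blocked
+y: ray from P12(1, -1, 2) has no placed part ⇒ clear
+z: ray from P12(1, -1, 2) has no placed part ⇒ clear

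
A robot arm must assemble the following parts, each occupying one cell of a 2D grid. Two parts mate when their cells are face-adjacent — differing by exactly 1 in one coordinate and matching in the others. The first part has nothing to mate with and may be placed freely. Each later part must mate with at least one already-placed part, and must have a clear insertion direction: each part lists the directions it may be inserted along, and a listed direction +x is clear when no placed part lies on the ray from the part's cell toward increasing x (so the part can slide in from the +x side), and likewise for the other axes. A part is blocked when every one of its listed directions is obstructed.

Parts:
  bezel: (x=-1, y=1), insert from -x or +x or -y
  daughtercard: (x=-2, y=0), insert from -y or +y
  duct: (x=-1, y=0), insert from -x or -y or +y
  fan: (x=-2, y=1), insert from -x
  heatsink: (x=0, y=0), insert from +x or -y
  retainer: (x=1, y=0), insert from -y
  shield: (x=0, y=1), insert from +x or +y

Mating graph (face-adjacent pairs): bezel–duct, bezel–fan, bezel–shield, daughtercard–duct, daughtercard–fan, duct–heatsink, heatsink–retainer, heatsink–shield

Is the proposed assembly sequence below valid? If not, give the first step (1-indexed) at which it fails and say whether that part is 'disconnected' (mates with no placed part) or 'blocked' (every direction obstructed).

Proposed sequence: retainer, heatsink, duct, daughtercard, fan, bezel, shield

1. retainer@(1, 0) [-y clear] — {retainer}
2. heatsink@(0, 0) [-y clear] — {heatsink, retainer}
3. duct@(-1, 0) [-x clear] — {duct, heatsink, retainer}
4. daughtercard@(-2, 0) [-y clear] — {daughtercard, duct, heatsink, retainer}
5. fan@(-2, 1) [-x clear] — {daughtercard, duct, fan, heatsink, retainer}
6. bezel@(-1, 1) [+x clear] — {bezel, daughtercard, duct, fan, heatsink, retainer}
7. shield@(0, 1) [+x clear] — {bezel, daughtercard, duct, fan, heatsink, retainer, shield}

Valid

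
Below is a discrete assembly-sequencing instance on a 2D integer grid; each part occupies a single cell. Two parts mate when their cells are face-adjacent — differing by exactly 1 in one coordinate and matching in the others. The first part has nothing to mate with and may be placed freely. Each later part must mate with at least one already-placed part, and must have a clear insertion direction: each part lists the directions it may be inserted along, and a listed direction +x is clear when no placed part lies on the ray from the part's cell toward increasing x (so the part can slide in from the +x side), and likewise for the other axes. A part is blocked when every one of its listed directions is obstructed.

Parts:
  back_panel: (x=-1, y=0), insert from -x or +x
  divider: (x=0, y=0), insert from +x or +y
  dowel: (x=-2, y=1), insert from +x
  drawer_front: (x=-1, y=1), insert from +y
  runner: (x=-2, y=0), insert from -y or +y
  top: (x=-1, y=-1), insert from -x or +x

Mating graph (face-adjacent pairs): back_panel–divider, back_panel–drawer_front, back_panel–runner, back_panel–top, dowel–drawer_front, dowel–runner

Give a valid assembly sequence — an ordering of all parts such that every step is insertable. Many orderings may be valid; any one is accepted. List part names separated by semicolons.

divider; back_panel; top; runner; dowel; drawer_front

1. divider@(0, 0) [+x clear] — {divider}
2. back_panel@(-1, 0) [-x clear] — {back_panel, divider}
3. top@(-1, -1) [-x clear] — {back_panel, divider, top}
4. runner@(-2, 0) [-y clear] — {back_panel, divider, runner, top}
5. dowel@(-2, 1) [+x clear] — {back_panel, divider, dowel, runner, top}
6. drawer_front@(-1, 1) [+y clear] — {back_panel, divider, dowel, drawer_front, runner, top}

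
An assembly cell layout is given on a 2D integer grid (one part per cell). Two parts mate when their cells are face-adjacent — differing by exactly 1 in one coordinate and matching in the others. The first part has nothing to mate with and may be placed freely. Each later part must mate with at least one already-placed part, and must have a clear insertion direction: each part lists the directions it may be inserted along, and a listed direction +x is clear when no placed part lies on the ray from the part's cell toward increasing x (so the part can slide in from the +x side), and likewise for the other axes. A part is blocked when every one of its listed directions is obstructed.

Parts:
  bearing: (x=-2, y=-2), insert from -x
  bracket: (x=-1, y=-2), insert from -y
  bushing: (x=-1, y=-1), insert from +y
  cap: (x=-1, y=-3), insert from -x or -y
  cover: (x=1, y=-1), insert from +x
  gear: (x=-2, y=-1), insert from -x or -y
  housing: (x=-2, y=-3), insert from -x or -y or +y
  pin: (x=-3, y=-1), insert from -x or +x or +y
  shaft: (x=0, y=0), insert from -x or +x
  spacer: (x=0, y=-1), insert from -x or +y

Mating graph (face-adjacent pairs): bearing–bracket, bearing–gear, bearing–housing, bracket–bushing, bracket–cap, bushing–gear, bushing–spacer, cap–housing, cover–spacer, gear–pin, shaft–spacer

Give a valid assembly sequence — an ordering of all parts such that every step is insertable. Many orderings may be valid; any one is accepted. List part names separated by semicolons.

pin; gear; bearing; bracket; cap; housing; bushing; spacer; shaft; cover

1. pin@(-3, -1) [-x clear] — {pin}
2. gear@(-2, -1) [-y clear] — {gear, pin}
3. bearing@(-2, -2) [-x clear] — {bearing, gear, pin}
4. bracket@(-1, -2) [-y clear] — {bearing, bracket, gear, pin}
5. cap@(-1, -3) [-x clear] — {bearing, bracket, cap, gear, pin}
6. housing@(-2, -3) [-x clear] — {bearing, bracket, cap, gear, housing, pin}
7. bushing@(-1, -1) [+y clear] — {bearing, bracket, bushing, cap, gear, housing, pin}
8. spacer@(0, -1) [+y clear] — {bearing, bracket, bushing, cap, gear, housing, pin, spacer}
9. shaft@(0, 0) [-x clear] — {bearing, bracket, bushing, cap, gear, housing, pin, shaft, spacer}
10. cover@(1, -1) [+x clear] — {bearing, bracket, bushing, cap, cover, gear, housing, pin, shaft, spacer}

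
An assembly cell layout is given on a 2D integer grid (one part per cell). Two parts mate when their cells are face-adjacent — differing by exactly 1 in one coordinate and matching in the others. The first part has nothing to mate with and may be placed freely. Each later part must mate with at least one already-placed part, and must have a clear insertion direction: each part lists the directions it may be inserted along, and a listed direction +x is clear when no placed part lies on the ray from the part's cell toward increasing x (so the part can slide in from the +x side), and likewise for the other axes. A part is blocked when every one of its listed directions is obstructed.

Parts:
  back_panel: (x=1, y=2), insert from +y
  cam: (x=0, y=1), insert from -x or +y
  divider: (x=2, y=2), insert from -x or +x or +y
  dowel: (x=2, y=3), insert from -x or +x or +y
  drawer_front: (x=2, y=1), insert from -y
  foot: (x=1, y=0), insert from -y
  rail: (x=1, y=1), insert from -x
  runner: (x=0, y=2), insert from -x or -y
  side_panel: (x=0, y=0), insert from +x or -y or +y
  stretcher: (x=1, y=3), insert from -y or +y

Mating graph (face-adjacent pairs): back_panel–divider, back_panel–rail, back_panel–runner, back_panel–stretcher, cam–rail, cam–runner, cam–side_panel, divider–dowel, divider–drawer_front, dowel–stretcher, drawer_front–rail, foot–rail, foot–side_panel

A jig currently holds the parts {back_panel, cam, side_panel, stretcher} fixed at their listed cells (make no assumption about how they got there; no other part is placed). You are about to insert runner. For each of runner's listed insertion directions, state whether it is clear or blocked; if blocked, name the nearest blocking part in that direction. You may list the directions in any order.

-x: clear; -y: blocked by cam

-x: ray from runner(0, 2) has no placed part ⇒ clear
-y: nearest on ray is cam@(0, 1) ⇒ blocked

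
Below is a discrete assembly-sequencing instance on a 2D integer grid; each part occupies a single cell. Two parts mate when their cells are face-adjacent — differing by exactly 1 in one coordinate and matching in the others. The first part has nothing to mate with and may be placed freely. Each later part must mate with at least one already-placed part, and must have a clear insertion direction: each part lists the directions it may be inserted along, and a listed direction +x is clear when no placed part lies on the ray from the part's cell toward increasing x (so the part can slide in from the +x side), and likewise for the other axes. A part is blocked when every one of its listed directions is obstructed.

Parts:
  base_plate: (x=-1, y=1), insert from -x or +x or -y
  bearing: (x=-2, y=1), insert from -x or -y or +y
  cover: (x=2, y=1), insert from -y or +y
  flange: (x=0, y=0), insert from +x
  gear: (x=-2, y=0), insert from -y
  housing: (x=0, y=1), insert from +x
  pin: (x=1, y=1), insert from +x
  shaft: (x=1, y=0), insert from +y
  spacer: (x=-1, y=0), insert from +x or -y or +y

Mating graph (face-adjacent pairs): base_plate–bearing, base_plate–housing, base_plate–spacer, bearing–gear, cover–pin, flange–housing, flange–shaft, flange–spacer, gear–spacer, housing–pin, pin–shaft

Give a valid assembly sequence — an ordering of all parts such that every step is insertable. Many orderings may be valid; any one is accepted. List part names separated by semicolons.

1. bearing@(-2, 1) [-x clear] — {bearing}
2. gear@(-2, 0) [-y clear] — {bearing, gear}
3. spacer@(-1, 0) [+x clear] — {bearing, gear, spacer}
4. flange@(0, 0) [+x clear] — {bearing, flange, gear, spacer}
5. shaft@(1, 0) [+y clear] — {bearing, flange, gear, shaft, spacer}
6. base_plate@(-1, 1) [+x clear] — {base_plate, bearing, flange, gear, shaft, spacer}
7. housing@(0, 1) [+x clear] — {base_plate, bearing, flange, gear, housing, shaft, spacer}
8. pin@(1, 1) [+x clear] — {base_plate, bearing, flange, gear, housing, pin, shaft, spacer}
9. cover@(2, 1) [-y clear] — {base_plate, bearing, cover, flange, gear, housing, pin, shaft, spacer}

bearing; gear; spacer; flange; shaft; base_plate; housing; pin; cover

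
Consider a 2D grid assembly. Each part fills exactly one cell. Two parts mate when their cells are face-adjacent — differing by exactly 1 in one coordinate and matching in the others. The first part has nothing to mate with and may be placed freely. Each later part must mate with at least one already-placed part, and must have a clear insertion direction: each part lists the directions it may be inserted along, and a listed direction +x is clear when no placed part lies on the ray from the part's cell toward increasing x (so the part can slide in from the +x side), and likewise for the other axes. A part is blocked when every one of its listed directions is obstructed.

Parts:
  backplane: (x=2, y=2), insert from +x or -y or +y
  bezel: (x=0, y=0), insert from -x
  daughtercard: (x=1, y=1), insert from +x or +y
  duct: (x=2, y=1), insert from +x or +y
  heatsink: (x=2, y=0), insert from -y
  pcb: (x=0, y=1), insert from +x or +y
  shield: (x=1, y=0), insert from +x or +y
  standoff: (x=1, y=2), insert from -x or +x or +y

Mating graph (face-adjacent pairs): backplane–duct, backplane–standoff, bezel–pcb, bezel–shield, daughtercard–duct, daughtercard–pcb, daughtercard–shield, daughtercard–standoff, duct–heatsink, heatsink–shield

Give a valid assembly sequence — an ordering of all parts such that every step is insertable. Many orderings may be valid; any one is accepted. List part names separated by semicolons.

1. heatsink@(2, 0) [-y clear] — {heatsink}
2. shield@(1, 0) [+y clear] — {heatsink, shield}
3. bezel@(0, 0) [-x clear] — {bezel, heatsink, shield}
4. pcb@(0, 1) [+x clear] — {bezel, heatsink, pcb, shield}
5. daughtercard@(1, 1) [+x clear] — {bezel, daughtercard, heatsink, pcb, shield}
6. duct@(2, 1) [+x clear] — {bezel, daughtercard, duct, heatsink, pcb, shield}
7. backplane@(2, 2) [+x clear] — {backplane, bezel, daughtercard, duct, heatsink, pcb, shield}
8. standoff@(1, 2) [-x clear] — {backplane, bezel, daughtercard, duct, heatsink, pcb, shield, standoff}

heatsink; shield; bezel; pcb; daughtercard; duct; backplane; standoff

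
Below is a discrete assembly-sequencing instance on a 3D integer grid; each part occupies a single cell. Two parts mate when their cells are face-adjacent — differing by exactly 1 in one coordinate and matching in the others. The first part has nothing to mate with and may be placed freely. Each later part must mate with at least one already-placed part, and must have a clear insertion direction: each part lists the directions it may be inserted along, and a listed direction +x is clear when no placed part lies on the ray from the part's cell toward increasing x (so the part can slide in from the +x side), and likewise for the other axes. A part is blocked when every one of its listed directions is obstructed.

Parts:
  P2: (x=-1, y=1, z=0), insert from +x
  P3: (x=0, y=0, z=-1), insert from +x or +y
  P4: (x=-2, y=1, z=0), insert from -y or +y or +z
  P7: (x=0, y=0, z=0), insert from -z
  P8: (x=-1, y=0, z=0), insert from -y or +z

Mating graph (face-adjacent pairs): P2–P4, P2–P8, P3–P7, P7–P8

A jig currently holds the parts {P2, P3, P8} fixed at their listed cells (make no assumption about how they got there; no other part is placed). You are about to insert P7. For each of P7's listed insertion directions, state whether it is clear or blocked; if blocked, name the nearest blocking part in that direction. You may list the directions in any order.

-z: blocked by P3

-z: nearest on ray is P3@(0, 0, -1) ⇒ blocked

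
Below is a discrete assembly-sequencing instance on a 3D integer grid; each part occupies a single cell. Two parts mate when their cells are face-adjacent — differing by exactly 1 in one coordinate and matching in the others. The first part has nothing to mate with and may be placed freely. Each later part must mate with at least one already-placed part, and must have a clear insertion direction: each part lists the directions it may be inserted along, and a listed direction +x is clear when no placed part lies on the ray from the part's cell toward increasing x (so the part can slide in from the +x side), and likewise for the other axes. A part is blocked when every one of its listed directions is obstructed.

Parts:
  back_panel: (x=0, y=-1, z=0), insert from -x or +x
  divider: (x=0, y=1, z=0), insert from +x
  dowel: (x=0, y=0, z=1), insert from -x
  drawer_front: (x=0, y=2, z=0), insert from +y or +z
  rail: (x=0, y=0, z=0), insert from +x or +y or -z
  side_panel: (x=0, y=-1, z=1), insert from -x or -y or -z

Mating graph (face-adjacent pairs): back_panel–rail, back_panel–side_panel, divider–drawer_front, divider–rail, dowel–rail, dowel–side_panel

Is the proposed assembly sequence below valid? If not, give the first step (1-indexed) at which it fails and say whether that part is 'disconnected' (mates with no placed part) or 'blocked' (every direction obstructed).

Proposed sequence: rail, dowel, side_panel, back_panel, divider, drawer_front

Valid

1. rail@(0, 0, 0) [+x clear] — {rail}
2. dowel@(0, 0, 1) [-x clear] — {dowel, rail}
3. side_panel@(0, -1, 1) [-x clear] — {dowel, rail, side_panel}
4. back_panel@(0, -1, 0) [-x clear] — {back_panel, dowel, rail, side_panel}
5. divider@(0, 1, 0) [+x clear] — {back_panel, divider, dowel, rail, side_panel}
6. drawer_front@(0, 2, 0) [+y clear] — {back_panel, divider, dowel, drawer_front, rail, side_panel}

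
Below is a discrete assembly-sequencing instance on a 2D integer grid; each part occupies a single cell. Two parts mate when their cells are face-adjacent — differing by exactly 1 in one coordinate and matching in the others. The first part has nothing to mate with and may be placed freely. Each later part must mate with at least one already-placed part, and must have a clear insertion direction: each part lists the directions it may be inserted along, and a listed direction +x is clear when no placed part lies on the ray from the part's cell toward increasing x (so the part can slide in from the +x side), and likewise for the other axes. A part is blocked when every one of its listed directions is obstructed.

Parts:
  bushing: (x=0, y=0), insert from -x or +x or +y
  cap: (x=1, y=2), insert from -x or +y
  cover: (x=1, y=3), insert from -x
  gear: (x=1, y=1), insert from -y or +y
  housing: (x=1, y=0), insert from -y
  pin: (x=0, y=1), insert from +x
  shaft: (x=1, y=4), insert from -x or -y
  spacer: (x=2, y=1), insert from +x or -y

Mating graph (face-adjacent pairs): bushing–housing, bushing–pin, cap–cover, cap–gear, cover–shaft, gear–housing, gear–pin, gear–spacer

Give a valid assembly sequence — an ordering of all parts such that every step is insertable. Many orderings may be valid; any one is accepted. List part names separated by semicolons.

1. housing@(1, 0) [-y clear] — {housing}
2. bushing@(0, 0) [-x clear] — {bushing, housing}
3. pin@(0, 1) [+x clear] — {bushing, housing, pin}
4. gear@(1, 1) [+y clear] — {bushing, gear, housing, pin}
5. spacer@(2, 1) [+x clear] — {bushing, gear, housing, pin, spacer}
6. cap@(1, 2) [-x clear] — {bushing, cap, gear, housing, pin, spacer}
7. cover@(1, 3) [-x clear] — {bushing, cap, cover, gear, housing, pin, spacer}
8. shaft@(1, 4) [-x clear] — {bushing, cap, cover, gear, housing, pin, shaft, spacer}

housing; bushing; pin; gear; spacer; cap; cover; shaft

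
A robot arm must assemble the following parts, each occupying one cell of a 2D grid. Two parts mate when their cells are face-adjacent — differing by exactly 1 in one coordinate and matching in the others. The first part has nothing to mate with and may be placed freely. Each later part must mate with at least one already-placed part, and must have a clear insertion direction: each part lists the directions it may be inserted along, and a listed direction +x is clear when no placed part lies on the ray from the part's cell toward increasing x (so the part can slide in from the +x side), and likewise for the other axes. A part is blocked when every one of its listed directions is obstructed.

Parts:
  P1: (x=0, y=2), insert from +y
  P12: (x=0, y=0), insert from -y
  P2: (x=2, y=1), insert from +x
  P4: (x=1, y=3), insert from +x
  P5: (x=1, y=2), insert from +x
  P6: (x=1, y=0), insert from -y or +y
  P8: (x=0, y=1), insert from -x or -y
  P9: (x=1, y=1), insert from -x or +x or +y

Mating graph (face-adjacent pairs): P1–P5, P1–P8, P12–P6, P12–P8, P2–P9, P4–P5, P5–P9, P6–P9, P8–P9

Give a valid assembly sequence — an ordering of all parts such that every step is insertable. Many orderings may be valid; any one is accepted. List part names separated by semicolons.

1. P1@(0, 2) [+y clear] — {P1}
2. P5@(1, 2) [+x clear] — {P1, P5}
3. P4@(1, 3) [+x clear] — {P1, P4, P5}
4. P9@(1, 1) [-x clear] — {P1, P4, P5, P9}
5. P6@(1, 0) [-y clear] — {P1, P4, P5, P6, P9}
6. P12@(0, 0) [-y clear] — {P1, P12, P4, P5, P6, P9}
7. P2@(2, 1) [+x clear] — {P1, P12, P2, P4, P5, P6, P9}
8. P8@(0, 1) [-x clear] — {P1, P12, P2, P4, P5, P6, P8, P9}

P1; P5; P4; P9; P6; P12; P2; P8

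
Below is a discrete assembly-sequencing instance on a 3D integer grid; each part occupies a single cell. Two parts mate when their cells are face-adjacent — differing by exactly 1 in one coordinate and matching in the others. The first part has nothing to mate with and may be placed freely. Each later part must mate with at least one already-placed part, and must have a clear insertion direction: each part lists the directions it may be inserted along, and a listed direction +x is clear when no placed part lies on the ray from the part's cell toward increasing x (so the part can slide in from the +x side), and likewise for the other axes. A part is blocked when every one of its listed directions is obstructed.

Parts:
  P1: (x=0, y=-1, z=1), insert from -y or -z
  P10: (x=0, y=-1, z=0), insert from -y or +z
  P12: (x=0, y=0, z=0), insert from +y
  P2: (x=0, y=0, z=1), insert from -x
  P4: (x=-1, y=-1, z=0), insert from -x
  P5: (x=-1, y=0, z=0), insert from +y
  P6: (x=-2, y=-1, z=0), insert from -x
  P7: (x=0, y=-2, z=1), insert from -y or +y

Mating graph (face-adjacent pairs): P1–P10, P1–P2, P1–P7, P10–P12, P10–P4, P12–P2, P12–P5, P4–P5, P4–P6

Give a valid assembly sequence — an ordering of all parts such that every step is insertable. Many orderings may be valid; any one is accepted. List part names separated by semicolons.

P5; P4; P10; P6; P12; P2; P1; P7

1. P5@(-1, 0, 0) [+y clear] — {P5}
2. P4@(-1, -1, 0) [-x clear] — {P4, P5}
3. P10@(0, -1, 0) [-y clear] — {P10, P4, P5}
4. P6@(-2, -1, 0) [-x clear] — {P10, P4, P5, P6}
5. P12@(0, 0, 0) [+y clear] — {P10, P12, P4, P5, P6}
6. P2@(0, 0, 1) [-x clear] — {P10, P12, P2, P4, P5, P6}
7. P1@(0, -1, 1) [-y clear] — {P1, P10, P12, P2, P4, P5, P6}
8. P7@(0, -2, 1) [-y clear] — {P1, P10, P12, P2, P4, P5, P6, P7}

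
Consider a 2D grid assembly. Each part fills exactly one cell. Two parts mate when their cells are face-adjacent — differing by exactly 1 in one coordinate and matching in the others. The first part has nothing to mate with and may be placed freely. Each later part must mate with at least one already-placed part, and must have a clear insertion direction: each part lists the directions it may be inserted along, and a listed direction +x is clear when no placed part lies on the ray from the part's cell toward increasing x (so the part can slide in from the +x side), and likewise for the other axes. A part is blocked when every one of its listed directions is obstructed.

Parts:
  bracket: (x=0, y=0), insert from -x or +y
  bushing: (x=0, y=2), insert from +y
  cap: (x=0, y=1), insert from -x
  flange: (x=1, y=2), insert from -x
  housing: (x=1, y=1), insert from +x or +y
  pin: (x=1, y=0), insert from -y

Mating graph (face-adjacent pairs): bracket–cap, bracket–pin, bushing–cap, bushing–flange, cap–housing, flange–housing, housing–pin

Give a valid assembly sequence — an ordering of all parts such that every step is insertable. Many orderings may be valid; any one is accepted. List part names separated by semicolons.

1. cap@(0, 1) [-x clear] — {cap}
2. bracket@(0, 0) [-x clear] — {bracket, cap}
3. housing@(1, 1) [+x clear] — {bracket, cap, housing}
4. flange@(1, 2) [-x clear] — {bracket, cap, flange, housing}
5. pin@(1, 0) [-y clear] — {bracket, cap, flange, housing, pin}
6. bushing@(0, 2) [+y clear] — {bracket, bushing, cap, flange, housing, pin}

cap; bracket; housing; flange; pin; bushing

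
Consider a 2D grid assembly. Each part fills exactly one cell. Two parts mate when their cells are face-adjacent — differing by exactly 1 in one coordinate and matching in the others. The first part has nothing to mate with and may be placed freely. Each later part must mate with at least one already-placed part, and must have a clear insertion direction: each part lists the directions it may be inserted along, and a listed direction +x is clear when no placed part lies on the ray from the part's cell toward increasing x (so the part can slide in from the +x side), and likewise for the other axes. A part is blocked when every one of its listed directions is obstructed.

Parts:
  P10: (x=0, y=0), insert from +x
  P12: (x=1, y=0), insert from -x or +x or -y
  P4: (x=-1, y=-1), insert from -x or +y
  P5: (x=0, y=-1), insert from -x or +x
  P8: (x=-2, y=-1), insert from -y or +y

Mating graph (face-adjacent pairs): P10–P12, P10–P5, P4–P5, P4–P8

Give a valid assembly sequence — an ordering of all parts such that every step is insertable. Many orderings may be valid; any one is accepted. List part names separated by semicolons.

P8; P4; P5; P10; P12

1. P8@(-2, -1) [-y clear] — {P8}
2. P4@(-1, -1) [+y clear] — {P4, P8}
3. P5@(0, -1) [+x clear] — {P4, P5, P8}
4. P10@(0, 0) [+x clear] — {P10, P4, P5, P8}
5. P12@(1, 0) [+x clear] — {P10, P12, P4, P5, P8}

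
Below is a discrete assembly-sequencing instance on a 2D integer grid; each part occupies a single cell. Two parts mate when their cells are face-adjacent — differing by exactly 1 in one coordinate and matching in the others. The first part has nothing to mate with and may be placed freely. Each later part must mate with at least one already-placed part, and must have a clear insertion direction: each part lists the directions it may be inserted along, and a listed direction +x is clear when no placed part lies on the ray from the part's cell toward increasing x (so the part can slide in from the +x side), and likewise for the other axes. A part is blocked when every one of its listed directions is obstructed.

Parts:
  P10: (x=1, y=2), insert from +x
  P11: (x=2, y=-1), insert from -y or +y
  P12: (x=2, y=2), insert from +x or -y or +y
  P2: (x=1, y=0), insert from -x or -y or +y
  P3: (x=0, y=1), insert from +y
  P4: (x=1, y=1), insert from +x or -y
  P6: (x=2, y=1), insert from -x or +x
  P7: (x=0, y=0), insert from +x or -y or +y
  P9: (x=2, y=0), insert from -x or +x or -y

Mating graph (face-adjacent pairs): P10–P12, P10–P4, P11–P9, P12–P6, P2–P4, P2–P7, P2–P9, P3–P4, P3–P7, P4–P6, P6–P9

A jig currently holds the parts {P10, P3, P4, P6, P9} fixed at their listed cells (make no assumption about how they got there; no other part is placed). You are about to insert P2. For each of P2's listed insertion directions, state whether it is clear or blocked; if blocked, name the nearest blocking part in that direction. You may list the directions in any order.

+y: blocked by P4; -x: clear; -y: clear

-x: ray from P2(1, 0) has no placed part ⇒ clear
-y: ray from P2(1, 0) has no placed part ⇒ clear
+y: nearest on ray is P4@(1, 1) ⇒ blocked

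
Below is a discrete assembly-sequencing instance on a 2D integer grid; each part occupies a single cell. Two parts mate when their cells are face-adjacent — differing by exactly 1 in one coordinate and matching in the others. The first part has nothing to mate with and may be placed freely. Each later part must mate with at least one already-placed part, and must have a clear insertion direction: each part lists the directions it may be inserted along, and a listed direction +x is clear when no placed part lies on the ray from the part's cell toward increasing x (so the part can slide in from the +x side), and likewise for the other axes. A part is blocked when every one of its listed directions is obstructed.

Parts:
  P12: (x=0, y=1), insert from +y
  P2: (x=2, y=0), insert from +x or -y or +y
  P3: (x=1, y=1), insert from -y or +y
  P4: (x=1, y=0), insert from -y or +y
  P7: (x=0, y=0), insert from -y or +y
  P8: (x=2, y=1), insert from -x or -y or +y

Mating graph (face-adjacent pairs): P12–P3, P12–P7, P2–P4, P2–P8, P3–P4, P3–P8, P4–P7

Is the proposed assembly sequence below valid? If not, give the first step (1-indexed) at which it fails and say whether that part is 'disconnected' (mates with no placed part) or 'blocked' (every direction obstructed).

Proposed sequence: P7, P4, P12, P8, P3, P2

1. P7@(0, 0) [-y clear] — {P7}
2. P4@(1, 0) [-y clear] — {P4, P7}
3. P12@(0, 1) [+y clear] — {P12, P4, P7}
4. P8@(2, 1) — no placed neighbour ⇒ disconnected

Invalid at step 4 (disconnected)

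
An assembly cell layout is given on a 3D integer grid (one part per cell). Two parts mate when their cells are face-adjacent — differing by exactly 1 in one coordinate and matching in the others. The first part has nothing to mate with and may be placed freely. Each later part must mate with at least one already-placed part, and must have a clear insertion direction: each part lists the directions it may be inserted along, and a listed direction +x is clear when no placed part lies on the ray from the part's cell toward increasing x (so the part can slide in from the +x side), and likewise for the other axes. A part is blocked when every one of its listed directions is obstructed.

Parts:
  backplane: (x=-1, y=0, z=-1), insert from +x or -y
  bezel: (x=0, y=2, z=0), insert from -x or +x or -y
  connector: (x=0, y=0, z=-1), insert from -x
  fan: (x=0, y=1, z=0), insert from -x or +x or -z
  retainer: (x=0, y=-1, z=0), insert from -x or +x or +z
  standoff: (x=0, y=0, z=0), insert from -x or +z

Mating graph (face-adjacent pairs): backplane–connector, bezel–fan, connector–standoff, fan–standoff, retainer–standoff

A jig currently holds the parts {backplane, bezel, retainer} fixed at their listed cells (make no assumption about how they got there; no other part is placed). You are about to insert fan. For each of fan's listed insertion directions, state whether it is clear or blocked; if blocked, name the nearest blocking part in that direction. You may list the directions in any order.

+x: clear; -x: clear; -z: clear

-x: ray from fan(0, 1, 0) has no placed part ⇒ clear
+x: ray from fan(0, 1, 0) has no placed part ⇒ clear
-z: ray from fan(0, 1, 0) has no placed part ⇒ clear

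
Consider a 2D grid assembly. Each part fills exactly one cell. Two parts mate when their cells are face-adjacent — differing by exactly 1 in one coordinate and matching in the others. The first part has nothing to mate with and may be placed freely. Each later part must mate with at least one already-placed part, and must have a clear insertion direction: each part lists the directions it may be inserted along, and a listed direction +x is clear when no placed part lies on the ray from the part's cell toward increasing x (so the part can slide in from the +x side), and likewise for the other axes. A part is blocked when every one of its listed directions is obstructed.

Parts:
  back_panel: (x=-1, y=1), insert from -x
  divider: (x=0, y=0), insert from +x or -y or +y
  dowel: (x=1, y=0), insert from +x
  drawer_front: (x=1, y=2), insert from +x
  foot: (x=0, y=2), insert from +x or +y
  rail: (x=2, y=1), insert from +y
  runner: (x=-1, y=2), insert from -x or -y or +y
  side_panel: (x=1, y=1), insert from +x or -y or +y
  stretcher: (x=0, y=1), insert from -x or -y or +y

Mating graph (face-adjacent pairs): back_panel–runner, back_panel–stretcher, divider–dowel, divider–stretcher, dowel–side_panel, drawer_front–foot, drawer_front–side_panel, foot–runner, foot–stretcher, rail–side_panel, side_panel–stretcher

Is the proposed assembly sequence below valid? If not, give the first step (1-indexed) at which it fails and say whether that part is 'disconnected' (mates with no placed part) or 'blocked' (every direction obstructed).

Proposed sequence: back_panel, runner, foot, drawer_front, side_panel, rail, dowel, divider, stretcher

Invalid at step 9 (blocked)

1. back_panel@(-1, 1) [-x clear] — {back_panel}
2. runner@(-1, 2) [-x clear] — {back_panel, runner}
3. foot@(0, 2) [+x clear] — {back_panel, foot, runner}
4. drawer_front@(1, 2) [+x clear] — {back_panel, drawer_front, foot, runner}
5. side_panel@(1, 1) [+x clear] — {back_panel, drawer_front, foot, runner, side_panel}
6. rail@(2, 1) [+y clear] — {back_panel, drawer_front, foot, rail, runner, side_panel}
7. dowel@(1, 0) [+x clear] — {back_panel, dowel, drawer_front, foot, rail, runner, side_panel}
8. divider@(0, 0) [-y clear] — {back_panel, divider, dowel, drawer_front, foot, rail, runner, side_panel}
9. stretcher@(0, 1) — -x/-y/+y all obstructed ⇒ blocked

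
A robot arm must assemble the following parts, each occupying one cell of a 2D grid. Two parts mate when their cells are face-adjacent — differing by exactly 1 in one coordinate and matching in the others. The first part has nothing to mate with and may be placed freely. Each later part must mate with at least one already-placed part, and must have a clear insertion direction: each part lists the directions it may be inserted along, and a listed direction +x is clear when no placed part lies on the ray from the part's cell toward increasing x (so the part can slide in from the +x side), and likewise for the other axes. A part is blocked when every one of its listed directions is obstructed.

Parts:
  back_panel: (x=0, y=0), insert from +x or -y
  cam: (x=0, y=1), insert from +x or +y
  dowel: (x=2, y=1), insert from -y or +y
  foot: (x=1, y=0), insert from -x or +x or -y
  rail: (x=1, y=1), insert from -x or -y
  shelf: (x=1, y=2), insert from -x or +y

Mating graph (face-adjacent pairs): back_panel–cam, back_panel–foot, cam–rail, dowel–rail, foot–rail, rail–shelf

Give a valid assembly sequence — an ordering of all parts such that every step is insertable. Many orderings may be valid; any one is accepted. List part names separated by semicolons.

shelf; rail; dowel; foot; back_panel; cam

1. shelf@(1, 2) [-x clear] — {shelf}
2. rail@(1, 1) [-x clear] — {rail, shelf}
3. dowel@(2, 1) [-y clear] — {dowel, rail, shelf}
4. foot@(1, 0) [-x clear] — {dowel, foot, rail, shelf}
5. back_panel@(0, 0) [-y clear] — {back_panel, dowel, foot, rail, shelf}
6. cam@(0, 1) [+y clear] — {back_panel, cam, dowel, foot, rail, shelf}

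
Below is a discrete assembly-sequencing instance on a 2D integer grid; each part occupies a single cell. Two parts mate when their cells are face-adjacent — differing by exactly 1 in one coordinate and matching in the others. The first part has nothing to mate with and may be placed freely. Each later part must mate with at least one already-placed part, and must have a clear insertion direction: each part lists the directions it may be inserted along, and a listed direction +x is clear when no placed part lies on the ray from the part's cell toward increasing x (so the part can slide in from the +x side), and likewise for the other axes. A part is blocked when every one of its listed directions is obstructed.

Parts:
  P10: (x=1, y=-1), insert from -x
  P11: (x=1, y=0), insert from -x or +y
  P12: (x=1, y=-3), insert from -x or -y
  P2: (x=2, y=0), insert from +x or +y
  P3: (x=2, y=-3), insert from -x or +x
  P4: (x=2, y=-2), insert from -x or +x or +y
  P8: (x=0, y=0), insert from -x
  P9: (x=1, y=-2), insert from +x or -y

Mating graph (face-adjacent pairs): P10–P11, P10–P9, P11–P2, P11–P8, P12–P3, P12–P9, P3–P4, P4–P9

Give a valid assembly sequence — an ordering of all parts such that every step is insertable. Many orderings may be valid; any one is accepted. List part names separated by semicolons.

P11; P8; P2; P10; P9; P4; P12; P3

1. P11@(1, 0) [-x clear] — {P11}
2. P8@(0, 0) [-x clear] — {P11, P8}
3. P2@(2, 0) [+x clear] — {P11, P2, P8}
4. P10@(1, -1) [-x clear] — {P10, P11, P2, P8}
5. P9@(1, -2) [+x clear] — {P10, P11, P2, P8, P9}
6. P4@(2, -2) [+x clear] — {P10, P11, P2, P4, P8, P9}
7. P12@(1, -3) [-x clear] — {P10, P11, P12, P2, P4, P8, P9}
8. P3@(2, -3) [+x clear] — {P10, P11, P12, P2, P3, P4, P8, P9}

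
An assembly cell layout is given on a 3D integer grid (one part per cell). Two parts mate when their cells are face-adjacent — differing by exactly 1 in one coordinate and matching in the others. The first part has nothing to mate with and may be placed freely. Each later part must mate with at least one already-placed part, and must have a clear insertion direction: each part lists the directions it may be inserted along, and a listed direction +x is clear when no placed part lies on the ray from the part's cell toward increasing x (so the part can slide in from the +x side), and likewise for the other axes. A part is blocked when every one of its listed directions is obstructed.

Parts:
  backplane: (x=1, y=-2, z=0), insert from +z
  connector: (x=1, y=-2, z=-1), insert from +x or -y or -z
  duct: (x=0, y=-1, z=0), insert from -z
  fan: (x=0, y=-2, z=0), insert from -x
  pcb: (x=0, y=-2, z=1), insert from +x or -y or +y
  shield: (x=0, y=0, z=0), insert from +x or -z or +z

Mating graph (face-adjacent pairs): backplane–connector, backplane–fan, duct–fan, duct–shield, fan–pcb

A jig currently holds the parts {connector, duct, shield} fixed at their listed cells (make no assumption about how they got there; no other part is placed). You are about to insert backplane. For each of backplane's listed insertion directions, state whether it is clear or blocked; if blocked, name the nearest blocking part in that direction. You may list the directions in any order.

+z: ray from backplane(1, -2, 0) has no placed part ⇒ clear

+z: clear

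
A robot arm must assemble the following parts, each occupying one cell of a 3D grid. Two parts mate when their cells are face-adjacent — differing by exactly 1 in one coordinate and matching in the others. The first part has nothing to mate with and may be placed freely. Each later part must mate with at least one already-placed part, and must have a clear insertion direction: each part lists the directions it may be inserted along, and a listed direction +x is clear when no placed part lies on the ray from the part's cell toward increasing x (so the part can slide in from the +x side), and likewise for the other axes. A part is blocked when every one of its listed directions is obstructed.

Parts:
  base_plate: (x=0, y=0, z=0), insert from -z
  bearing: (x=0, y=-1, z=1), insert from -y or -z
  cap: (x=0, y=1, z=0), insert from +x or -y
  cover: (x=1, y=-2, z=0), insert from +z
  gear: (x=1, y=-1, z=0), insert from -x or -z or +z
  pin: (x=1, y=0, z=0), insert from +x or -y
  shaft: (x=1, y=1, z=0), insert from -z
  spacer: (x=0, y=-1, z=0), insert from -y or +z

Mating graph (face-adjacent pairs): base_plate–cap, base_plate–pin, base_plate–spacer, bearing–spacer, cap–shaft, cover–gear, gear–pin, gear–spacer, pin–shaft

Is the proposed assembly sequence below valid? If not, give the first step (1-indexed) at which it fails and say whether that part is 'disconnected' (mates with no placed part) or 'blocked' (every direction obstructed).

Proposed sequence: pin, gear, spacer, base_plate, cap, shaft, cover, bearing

1. pin@(1, 0, 0) [+x clear] — {pin}
2. gear@(1, -1, 0) [-x clear] — {gear, pin}
3. spacer@(0, -1, 0) [-y clear] — {gear, pin, spacer}
4. base_plate@(0, 0, 0) [-z clear] — {base_plate, gear, pin, spacer}
5. cap@(0, 1, 0) [+x clear] — {base_plate, cap, gear, pin, spacer}
6. shaft@(1, 1, 0) [-z clear] — {base_plate, cap, gear, pin, shaft, spacer}
7. cover@(1, -2, 0) [+z clear] — {base_plate, cap, cover, gear, pin, shaft, spacer}
8. bearing@(0, -1, 1) [-y clear] — {base_plate, bearing, cap, cover, gear, pin, shaft, spacer}

Valid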